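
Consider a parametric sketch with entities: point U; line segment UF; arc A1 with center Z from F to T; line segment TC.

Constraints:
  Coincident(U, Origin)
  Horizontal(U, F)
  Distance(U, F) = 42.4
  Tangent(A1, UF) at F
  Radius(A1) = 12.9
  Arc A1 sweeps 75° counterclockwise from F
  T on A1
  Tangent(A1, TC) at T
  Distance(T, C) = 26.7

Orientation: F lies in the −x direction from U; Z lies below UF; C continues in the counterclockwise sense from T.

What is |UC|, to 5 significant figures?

71.171

U is at the origin; UF is horizontal with |UF| = 42.4 and F on the −x side, so F = (-42.400, 0.0000). A1 meets UF tangentially, so ZF is at right angles to UF, so Z = F + (0, -12.9) = (-42.400, -12.900). On A1, F sits at bearing 90° from Z; a 75° counterclockwise sweep puts T at bearing 165°, so T = Z + 12.9·(cos 165°, sin 165°) = (-54.860, -9.5612). Tangency of A1 to TC means the radius ZT is perpendicular to TC, so TC runs along (−sin 165°, cos 165°); with |TC| = 26.7, C = (-61.771, -35.351). Then |UC| = |C − U| = 71.171.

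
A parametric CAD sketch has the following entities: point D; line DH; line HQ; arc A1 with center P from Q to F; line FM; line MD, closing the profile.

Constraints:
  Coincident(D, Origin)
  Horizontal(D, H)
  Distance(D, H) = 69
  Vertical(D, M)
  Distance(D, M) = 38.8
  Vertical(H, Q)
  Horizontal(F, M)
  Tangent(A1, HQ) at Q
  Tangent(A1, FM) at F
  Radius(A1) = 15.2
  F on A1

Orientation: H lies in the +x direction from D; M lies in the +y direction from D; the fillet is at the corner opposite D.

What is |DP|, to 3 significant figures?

58.7

D is at the origin; DH is horizontal with |DH| = 69.0 and H on the +x side, so H = (69.0, 0.00). DM is vertical with |DM| = 38.8 and M on the +y side, so M = (0.00, 38.8). The virtual corner opposite D is at (69.0, 38.8). A1 meets HQ tangentially, so PQ is at right angles to HQ and tangency of A1 to FM means the radius PF is perpendicular to FM, with radius 15.2, so the center P sits 15.2 in from both sides at P = (53.8, 23.6). Then |DP| = |P − D| = 58.7.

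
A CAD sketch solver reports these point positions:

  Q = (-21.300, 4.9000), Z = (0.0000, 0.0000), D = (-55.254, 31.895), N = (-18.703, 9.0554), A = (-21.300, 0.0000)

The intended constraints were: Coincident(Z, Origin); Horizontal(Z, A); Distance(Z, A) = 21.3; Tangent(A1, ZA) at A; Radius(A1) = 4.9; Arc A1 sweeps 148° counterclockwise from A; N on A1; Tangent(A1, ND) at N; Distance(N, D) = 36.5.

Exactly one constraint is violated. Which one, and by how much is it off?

Distance(N, D) = 36.5 — off by 6.60.

Z = (0.00, 0.00) ✓; Z.y = 0.00, A.y = 0.00 ✓; |ZA| = 21.30 ✓; ∠(QA, AZ) = 90.00° ✓; |QA| = 4.900 ✓; bearing(Q→N) − bearing(Q→A) = 148.0° ✓; |QN| = 4.900 ✓; ∠(QN, ND) = 90.00° ✓; |ND| = 43.10 ✗.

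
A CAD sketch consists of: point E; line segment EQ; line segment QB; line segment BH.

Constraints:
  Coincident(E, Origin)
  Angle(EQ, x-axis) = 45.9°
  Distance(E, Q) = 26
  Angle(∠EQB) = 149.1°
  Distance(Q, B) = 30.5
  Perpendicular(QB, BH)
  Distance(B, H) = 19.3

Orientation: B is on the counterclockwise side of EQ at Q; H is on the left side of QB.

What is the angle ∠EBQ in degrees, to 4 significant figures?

14.19°

E is at the origin; EQ runs at 45.9° with length 26.0, so Q = 26.0·(cos 45.9°, sin 45.9°) = (18.09, 18.67). ∠EQB = 149.1°, so QB runs at 45.9° + (180° − 149.1°) = 76.80° from the x-axis; with |QB| = 30.5, B = Q + 30.5·(cos 76.80°, sin 76.80°) = (25.06, 48.37). Then cos ∠EBQ = BE·BQ / (|BE||BQ|), giving 14.19°.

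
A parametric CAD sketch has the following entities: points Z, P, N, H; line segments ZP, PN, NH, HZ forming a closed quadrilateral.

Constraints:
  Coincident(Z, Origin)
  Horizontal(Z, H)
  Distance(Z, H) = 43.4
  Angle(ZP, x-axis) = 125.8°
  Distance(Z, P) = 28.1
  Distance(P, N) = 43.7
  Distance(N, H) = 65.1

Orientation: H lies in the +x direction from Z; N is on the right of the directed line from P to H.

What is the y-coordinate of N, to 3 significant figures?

-20.9

Checks: |PN| = 43.70 ✓; |NH| = 65.10 ✓.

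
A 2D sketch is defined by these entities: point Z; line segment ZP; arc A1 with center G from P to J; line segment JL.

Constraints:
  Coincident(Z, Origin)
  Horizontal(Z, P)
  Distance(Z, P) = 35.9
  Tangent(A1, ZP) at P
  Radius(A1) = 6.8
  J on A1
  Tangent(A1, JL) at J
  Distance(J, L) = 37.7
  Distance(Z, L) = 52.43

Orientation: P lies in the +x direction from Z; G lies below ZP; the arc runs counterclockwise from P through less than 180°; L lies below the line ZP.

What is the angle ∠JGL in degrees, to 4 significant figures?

79.78°

Checks: |GJ| = 6.800 ✓; ∠(GJ, JL) = 90.00° ✓; |JL| = 37.70 ✓; |ZL| = 52.43 ✓.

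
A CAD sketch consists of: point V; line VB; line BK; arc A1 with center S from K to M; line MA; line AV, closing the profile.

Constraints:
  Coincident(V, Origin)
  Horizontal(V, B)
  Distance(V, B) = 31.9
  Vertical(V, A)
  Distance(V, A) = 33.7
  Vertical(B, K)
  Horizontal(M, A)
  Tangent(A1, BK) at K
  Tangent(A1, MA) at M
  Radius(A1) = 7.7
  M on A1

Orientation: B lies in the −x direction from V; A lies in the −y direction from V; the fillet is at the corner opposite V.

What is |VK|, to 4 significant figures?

41.15

V is at the origin; V and B share the same y with |VB| = 31.9 and B on the −x side, so B = (-31.90, 0.000). VA is vertical with |VA| = 33.7 and A on the −y side, so A = (0.000, -33.70). The virtual corner opposite V is at (-31.90, -33.70). The tangent condition forces SK to be normal to BK and the tangent condition forces SM to be normal to MA, with radius 7.7, so the center S sits 7.7 in from both sides at S = (-24.20, -26.00). That places the tangent points at K = (-31.90, -26.00) on BK and M = (-24.20, -33.70) on MA. Then |VK| = |K − V| = 41.15.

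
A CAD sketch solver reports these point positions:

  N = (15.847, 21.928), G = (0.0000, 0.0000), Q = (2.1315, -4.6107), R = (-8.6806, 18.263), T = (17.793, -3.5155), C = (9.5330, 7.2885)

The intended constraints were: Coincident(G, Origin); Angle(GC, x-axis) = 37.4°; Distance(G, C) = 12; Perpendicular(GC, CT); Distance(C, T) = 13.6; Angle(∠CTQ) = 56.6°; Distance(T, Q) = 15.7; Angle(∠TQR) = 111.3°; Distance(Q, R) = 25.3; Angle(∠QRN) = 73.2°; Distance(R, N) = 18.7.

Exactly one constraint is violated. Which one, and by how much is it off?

Distance(R, N) = 18.7 — off by 6.10.

G = (0.00, 0.00) ✓; GC at 37.40° ✓; |GC| = 12.00 ✓; ∠(GC, CT) = 90.00° ✓; |CT| = 13.60 ✓; ∠CTQ = 56.60° ✓; |TQ| = 15.70 ✓; ∠TQR = 111.3° ✓; |QR| = 25.30 ✓; ∠QRN = 73.20° ✓; |RN| = 24.80 ✗.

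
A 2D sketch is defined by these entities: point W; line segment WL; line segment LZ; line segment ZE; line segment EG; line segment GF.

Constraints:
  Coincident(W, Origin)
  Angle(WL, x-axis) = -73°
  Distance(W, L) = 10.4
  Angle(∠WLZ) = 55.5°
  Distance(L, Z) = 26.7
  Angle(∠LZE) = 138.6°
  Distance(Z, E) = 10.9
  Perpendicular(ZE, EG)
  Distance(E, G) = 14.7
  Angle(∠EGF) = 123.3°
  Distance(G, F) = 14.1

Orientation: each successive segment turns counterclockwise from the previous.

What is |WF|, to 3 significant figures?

9.33

W is at the origin; WL runs at -73.0° with length 10.4, so L = (3.04, -9.95). ∠WLZ = 55.5° gives LZ at 51.5° from the x-axis; with |LZ| = 26.7, Z = (19.7, 11.0). ∠LZE = 138.6° gives ZE at 92.9° from the x-axis; with |ZE| = 10.9, E = (19.1, 21.8). ZE ⟂ EG, so EG runs at -177°; with |EG| = 14.7, G = (4.43, 21.1). ∠EGF = 123.3° gives GF at -120° from the x-axis; with |GF| = 14.1, F = (-2.71, 8.93). Then |WF| = |F − W| = 9.33.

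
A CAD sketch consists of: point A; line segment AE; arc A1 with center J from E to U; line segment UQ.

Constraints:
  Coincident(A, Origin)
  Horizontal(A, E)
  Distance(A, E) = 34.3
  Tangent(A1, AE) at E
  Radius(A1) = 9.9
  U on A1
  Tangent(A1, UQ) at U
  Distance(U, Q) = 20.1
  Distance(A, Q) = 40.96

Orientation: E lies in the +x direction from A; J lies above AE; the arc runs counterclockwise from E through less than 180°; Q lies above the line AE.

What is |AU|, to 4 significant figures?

44.57

A is at the origin; A and E share the same y with |AE| = 34.3 and E on the +x side, so E = (34.30, 0.000). Since A1 is tangent to AE there, JE ⟂ AE, so J = E + (0, 9.9) = (34.30, 9.900). Since JU ⟂ UQ (tangency), |JQ| = √(9.9² + 20.1²) = 22.41 regardless of where U sits on A1. So Q lies on both circle(A, 40.96) and circle(J, 22.41); the above-AE intersection is Q = (26.77, 31.00). U is the foot of the tangent from Q: U = (41.19, 17.00).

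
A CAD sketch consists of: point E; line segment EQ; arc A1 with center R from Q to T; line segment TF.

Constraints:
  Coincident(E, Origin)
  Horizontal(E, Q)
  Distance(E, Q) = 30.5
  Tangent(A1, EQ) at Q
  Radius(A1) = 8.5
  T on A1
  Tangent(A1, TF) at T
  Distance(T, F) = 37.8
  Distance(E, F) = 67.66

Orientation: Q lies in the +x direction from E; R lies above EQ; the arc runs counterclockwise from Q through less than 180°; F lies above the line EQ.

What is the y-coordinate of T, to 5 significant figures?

4.3176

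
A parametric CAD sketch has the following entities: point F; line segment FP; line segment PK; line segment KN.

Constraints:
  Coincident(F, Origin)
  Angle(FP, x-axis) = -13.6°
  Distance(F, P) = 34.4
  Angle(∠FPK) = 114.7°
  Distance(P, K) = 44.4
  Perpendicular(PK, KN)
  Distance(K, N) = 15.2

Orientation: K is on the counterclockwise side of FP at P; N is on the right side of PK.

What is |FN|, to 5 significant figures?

74.915

F is at the origin; FP runs at -13.6° with length 34.4, so P = 34.4·(cos -13.6°, sin -13.6°) = (33.435, -8.0889). ∠FPK = 114.7°, so PK runs at -13.6° + (180° − 114.7°) = 51.700° from the x-axis; with |PK| = 44.4, K = P + 44.4·(cos 51.700°, sin 51.700°) = (60.954, 26.755). PK ⟂ KN; with |KN| = 15.2 on the right of PK, N = K + 15.2·(0.78478, -0.61978) = (72.882, 17.335). Then |FN| = |N − F| = 74.915.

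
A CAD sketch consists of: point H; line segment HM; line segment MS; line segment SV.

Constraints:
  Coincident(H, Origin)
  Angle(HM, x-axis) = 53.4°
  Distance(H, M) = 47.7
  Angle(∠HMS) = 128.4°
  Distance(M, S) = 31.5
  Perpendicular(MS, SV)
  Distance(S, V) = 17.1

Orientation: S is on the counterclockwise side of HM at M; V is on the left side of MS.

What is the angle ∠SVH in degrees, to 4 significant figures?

108.4°

H is at the origin; HM runs at 53.4° with length 47.7, so M = 47.7·(cos 53.4°, sin 53.4°) = (28.44, 38.29). ∠HMS = 128.4°, so MS runs at 53.4° + (180° − 128.4°) = 105.0° from the x-axis; with |MS| = 31.5, S = M + 31.5·(cos 105.0°, sin 105.0°) = (20.29, 68.72). MS ⟂ SV; with |SV| = 17.1 on the left of MS, V = S + 17.1·(-0.9659, -0.2588) = (3.770, 64.30). Then cos ∠SVH = VS·VH / (|VS||VH|), giving 108.4°.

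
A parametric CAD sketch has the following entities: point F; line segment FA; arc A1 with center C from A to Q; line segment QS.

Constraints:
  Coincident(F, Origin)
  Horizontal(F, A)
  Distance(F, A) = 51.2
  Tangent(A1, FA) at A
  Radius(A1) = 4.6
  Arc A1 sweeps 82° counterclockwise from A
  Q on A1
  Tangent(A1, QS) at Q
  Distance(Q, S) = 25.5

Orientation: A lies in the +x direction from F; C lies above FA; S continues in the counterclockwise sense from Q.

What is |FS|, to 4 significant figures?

66.11

F is at the origin; F and A share the same y with |FA| = 51.2 and A on the +x side, so A = (51.20, 0.000). Since A1 is tangent to FA there, CA ⟂ FA, so C = A + (0, 4.6) = (51.20, 4.600). On A1, A sits at bearing -90° from C; an 82° counterclockwise sweep puts Q at bearing -8°, so Q = C + 4.6·(cos -8°, sin -8°) = (55.76, 3.960). Since A1 is tangent to QS there, CQ ⟂ QS, so QS runs along (−sin -8°, cos -8°); with |QS| = 25.5, S = (59.30, 29.21). Then |FS| = |S − F| = 66.11.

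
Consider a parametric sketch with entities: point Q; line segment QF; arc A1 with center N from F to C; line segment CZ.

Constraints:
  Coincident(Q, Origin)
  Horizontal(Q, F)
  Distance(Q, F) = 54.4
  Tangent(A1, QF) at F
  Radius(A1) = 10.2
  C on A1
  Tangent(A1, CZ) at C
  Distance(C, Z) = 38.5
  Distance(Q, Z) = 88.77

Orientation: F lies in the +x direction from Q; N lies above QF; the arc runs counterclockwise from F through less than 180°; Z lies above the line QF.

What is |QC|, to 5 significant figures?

64.203

Checks: Q = (0.00, 0.00) ✓; |NC| = 10.20 ✓; ∠(NC, CZ) = 90.00° ✓; |CZ| = 38.50 ✓; |QZ| = 88.77 ✓.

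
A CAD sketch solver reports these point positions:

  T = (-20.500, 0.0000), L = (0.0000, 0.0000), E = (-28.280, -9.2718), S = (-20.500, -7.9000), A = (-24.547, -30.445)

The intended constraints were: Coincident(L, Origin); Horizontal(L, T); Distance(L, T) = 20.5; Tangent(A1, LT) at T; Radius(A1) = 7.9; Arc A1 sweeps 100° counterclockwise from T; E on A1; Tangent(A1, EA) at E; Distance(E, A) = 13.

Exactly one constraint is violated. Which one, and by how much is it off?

Distance(E, A) = 13 — off by 8.50.

L = (0.00, 0.00) ✓; L.y = 0.00, T.y = 0.00 ✓; |LT| = 20.50 ✓; ∠(ST, TL) = 90.00° ✓; |ST| = 7.900 ✓; bearing(S→E) − bearing(S→T) = 100.0° ✓; |SE| = 7.900 ✓; ∠(SE, EA) = 90.00° ✓; |EA| = 21.50 ✗.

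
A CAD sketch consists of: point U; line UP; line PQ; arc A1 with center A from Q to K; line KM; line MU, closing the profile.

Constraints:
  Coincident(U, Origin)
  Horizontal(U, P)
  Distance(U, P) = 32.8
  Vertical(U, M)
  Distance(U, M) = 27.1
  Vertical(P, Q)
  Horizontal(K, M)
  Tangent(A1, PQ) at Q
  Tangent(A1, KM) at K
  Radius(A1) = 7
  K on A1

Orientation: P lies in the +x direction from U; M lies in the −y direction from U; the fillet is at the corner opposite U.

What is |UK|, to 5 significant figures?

37.417

U is at the origin; U and P share the same y with |UP| = 32.8 and P on the +x side, so P = (32.800, 0.0000). UM is vertical with |UM| = 27.1 and M on the −y side, so M = (0.0000, -27.100). The virtual corner opposite U is at (32.800, -27.100). The tangent condition forces AQ to be normal to PQ and since A1 is tangent to KM there, AK ⟂ KM, with radius 7.0, so the center A sits 7.0 in from both sides at A = (25.800, -20.100). That places the tangent points at Q = (32.800, -20.100) on PQ and K = (25.800, -27.100) on KM. Then |UK| = |K − U| = 37.417.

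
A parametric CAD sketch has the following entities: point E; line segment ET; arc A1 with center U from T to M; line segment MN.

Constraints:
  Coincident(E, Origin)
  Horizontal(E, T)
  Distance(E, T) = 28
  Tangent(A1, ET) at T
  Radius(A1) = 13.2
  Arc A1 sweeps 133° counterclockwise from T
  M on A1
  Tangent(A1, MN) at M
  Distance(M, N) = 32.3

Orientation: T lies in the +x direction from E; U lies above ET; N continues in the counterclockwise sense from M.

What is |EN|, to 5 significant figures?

48.416

On A1, T sits at bearing -90° from U; a 133° counterclockwise sweep puts M at bearing 43°, so M = U + 13.2·(cos 43°, sin 43°) = (37.654, 22.202). Since A1 is tangent to MN there, UM ⟂ MN, so MN runs along (−sin 43°, cos 43°); with |MN| = 32.3, N = (15.625, 45.825). Then |EN| = |N − E| = 48.416.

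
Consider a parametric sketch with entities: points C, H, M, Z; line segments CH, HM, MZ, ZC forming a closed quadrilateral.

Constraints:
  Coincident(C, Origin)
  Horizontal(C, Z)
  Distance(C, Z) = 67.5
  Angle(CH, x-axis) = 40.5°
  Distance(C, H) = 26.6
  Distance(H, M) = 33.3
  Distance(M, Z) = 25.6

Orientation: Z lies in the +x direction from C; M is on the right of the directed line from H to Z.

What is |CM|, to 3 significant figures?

43.5

C is at the origin; C and Z share the same y with |CZ| = 67.5 and Z in +x, so Z = (67.5, 0). CH runs at 40.5° with |CH| = 26.6, so H = (20.2, 17.3). M is determined by |HM| = 33.3 and |MZ| = 25.6 together: it lies at the intersection of circle(H, 33.3) and circle(Z, 25.6). With |HZ| = 50.3, the foot of the radical line on HZ is 29.7 from H and the perpendicular offset is √(33.3² − 29.7²) = 15.1. Taking the right-of-HZ solution: M = (42.9, -7.11).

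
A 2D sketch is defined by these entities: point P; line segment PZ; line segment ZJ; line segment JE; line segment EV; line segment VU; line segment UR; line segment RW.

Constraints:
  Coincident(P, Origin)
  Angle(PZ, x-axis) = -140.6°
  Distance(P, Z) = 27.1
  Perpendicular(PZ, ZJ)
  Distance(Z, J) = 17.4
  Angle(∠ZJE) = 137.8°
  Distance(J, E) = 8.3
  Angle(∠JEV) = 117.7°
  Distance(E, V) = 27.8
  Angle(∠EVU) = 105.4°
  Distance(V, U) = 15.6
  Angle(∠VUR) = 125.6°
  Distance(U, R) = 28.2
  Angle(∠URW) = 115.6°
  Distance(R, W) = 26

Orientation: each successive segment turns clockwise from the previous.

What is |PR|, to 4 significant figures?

23.22

P is at the origin; PZ runs at -140.6° with length 27.1, so Z = (-20.94, -17.20). PZ ⟂ ZJ, so ZJ runs at 129.4°; with |ZJ| = 17.4, J = (-31.99, -3.756). ∠ZJE = 137.8° gives JE at 87.20° from the x-axis; with |JE| = 8.3, E = (-31.58, 4.534). ∠JEV = 117.7° gives EV at 24.90° from the x-axis; with |EV| = 27.8, V = (-6.364, 16.24). ∠EVU = 105.4° gives VU at -49.70° from the x-axis; with |VU| = 15.6, U = (3.726, 4.342). ∠VUR = 125.6° gives UR at -104.1° from the x-axis; with |UR| = 28.2, R = (-3.144, -23.01). Then |PR| = |R − P| = 23.22.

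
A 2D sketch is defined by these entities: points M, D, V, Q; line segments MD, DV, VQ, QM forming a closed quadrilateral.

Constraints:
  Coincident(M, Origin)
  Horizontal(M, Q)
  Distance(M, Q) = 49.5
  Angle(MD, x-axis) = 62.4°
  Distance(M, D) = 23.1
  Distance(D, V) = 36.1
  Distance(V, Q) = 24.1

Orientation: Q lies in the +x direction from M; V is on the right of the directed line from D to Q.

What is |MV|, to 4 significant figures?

30.26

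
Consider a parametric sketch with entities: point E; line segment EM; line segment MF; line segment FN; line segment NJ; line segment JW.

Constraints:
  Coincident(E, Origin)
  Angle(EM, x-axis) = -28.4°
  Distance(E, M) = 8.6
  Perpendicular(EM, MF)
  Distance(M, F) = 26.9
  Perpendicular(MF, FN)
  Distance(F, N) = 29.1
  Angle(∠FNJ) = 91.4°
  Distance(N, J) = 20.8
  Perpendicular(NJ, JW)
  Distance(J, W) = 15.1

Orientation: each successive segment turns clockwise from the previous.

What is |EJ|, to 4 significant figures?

21.88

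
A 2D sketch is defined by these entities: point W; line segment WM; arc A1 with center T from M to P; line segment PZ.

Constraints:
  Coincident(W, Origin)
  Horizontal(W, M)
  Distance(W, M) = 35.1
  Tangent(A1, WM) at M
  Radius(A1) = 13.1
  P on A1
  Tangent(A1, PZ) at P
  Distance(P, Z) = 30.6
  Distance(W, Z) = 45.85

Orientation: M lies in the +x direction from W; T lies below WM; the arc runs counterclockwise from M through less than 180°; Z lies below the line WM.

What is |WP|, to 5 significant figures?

24.934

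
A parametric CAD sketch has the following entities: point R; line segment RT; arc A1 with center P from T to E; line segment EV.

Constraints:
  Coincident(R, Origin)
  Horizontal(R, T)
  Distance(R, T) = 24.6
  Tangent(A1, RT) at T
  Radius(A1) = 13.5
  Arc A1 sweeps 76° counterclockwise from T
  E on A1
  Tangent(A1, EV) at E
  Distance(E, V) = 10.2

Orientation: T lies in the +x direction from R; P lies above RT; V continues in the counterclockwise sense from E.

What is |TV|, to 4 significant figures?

25.45

On A1, T sits at bearing -90° from P; a 76° counterclockwise sweep puts E at bearing -14°, so E = P + 13.5·(cos -14°, sin -14°) = (37.70, 10.23). Since A1 is tangent to EV there, PE ⟂ EV, so EV runs along (−sin -14°, cos -14°); with |EV| = 10.2, V = (40.17, 20.13). Then |TV| = |V − T| = 25.45.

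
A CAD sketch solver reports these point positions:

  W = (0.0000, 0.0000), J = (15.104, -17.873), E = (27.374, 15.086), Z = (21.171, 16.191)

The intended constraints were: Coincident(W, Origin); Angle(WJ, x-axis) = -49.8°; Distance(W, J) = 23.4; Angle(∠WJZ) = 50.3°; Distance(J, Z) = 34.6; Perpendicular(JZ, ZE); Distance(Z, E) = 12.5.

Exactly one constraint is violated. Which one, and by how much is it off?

Distance(Z, E) = 12.5 — off by 6.20.

W = (0.00, 0.00) ✓; WJ at -49.80° ✓; |WJ| = 23.40 ✓; ∠WJZ = 50.30° ✓; |JZ| = 34.60 ✓; ∠(JZ, ZE) = 90.00° ✓; |ZE| = 6.301 ✗.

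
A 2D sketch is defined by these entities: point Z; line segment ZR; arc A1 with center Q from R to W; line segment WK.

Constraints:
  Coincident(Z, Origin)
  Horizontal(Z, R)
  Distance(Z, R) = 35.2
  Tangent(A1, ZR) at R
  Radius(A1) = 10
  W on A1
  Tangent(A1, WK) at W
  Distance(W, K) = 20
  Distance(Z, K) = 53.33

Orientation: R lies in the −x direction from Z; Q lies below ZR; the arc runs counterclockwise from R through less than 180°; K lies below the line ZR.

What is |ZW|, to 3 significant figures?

46.4

Z is at the origin; Z and R share the same y with |ZR| = 35.2 and R on the −x side, so R = (-35.2, 0.00). The tangent condition forces QR to be normal to ZR, so Q = R + (0, -10) = (-35.2, -10.0). Since QW ⟂ WK (tangency), |QK| = √(10.0² + 20.0²) = 22.4 regardless of where W sits on A1. So K lies on both circle(Z, 53.33) and circle(Q, 22.4); the below-ZR intersection is K = (-43.6, -30.7). W is the foot of the tangent from K: W = (-45.2, -10.8).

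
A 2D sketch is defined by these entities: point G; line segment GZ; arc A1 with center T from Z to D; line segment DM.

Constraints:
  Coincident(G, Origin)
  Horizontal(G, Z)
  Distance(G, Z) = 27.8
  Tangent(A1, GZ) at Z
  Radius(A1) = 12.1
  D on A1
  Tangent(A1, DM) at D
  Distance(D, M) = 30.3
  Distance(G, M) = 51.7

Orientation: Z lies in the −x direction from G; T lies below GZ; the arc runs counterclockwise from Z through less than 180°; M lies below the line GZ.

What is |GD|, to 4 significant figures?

42.42

Checks: |GZ| = 27.80 ✓; |TD| = 12.10 ✓; ∠(TD, DM) = 90.00° ✓; |DM| = 30.30 ✓; |GM| = 51.70 ✓.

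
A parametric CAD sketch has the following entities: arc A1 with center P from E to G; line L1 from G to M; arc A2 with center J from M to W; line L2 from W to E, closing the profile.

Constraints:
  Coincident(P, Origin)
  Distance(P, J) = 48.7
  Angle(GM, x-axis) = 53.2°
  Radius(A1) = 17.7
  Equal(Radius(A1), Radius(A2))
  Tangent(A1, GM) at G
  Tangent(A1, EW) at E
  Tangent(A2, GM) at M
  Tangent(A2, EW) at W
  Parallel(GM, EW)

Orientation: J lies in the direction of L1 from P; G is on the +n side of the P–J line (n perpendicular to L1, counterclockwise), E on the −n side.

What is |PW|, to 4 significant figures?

51.82

The slot axis is L1's direction at 53.2°, so u = (cos 53.2°, sin 53.2°) = (0.5990, 0.8007) and n = (−sin 53.2°, cos 53.2°) = (-0.8007, 0.5990). P is at the origin and J lies 48.7 along u from P, so J = 48.7·u = (29.17, 39.00). Tangency of A1 to both parallel lines with radius 17.7 puts G and E at P ± 17.7·n: G = (-14.17, 10.60), E = (14.17, -10.60). Equal radii place M and W the same way about J: M = J + 17.7·n = (15.00, 49.60), W = J − 17.7·n = (43.35, 28.39). Then |PW| = |W − P| = 51.82.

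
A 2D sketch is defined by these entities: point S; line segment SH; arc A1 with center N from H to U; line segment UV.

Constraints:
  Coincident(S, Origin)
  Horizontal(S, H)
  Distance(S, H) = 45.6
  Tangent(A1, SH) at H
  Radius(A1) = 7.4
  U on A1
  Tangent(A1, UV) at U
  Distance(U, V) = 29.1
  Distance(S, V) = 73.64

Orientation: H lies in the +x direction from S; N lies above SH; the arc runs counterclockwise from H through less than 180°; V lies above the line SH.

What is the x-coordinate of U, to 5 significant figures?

51.595

Checks: |NU| = 7.400 ✓; ∠(NU, UV) = 90.00° ✓; |UV| = 29.10 ✓; |SV| = 73.64 ✓.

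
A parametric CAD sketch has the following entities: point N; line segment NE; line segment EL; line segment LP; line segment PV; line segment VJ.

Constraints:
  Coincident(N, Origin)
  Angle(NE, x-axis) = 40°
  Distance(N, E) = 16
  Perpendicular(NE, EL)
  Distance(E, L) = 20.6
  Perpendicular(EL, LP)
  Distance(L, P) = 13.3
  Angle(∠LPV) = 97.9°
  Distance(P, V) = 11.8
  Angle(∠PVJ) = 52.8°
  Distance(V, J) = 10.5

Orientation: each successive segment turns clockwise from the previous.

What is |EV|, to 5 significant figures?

17.381

N is at the origin; NE runs at 40.0° with length 16.0, so E = (12.257, 10.285). The perpendicularity gives EL at right angles to NE, so EL runs at -50.000°; with |EL| = 20.6, L = (25.498, -5.4959). The perpendicularity gives LP at right angles to EL, so LP runs at -140.00°; with |LP| = 13.3, P = (15.310, -14.045). ∠LPV = 97.9° gives PV at 137.90° from the x-axis; with |PV| = 11.8, V = (6.5544, -6.1340). Then |EV| = |V − E| = 17.381.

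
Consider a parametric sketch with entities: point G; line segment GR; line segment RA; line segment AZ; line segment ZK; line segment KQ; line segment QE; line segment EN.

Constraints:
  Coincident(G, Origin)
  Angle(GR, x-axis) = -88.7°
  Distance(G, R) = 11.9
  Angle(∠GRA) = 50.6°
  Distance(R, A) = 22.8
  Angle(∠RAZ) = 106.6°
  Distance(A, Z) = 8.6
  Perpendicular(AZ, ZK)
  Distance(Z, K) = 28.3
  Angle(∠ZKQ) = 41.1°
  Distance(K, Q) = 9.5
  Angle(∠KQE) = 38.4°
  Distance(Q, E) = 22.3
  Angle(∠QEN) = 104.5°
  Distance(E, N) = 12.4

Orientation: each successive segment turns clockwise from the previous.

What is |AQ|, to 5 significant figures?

21.272

AZ is perpendicular to ZK, so ZK runs at -21.500°; with |ZK| = 28.3, K = (11.811, -0.19891). ∠ZKQ = 41.1° gives KQ at -160.40° from the x-axis; with |KQ| = 9.5, Q = (2.8610, -3.3857). Then |AQ| = |Q − A| = 21.272.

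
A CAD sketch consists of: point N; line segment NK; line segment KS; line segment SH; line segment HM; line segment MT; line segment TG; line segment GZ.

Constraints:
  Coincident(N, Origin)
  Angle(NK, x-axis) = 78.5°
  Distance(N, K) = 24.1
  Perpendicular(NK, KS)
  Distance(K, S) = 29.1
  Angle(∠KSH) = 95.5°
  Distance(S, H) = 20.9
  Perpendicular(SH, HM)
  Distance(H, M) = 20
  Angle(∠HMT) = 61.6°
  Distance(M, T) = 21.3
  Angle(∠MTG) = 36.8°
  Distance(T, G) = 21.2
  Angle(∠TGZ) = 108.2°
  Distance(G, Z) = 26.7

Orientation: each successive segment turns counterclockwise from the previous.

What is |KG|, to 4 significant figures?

34.13

∠HMT = 61.6° gives MT at 101.4° from the x-axis; with |MT| = 21.3, T = (-14.91, 24.46). ∠MTG = 36.8° gives TG at -115.4° from the x-axis; with |TG| = 21.2, G = (-24.00, 5.313). Then |KG| = |G − K| = 34.13.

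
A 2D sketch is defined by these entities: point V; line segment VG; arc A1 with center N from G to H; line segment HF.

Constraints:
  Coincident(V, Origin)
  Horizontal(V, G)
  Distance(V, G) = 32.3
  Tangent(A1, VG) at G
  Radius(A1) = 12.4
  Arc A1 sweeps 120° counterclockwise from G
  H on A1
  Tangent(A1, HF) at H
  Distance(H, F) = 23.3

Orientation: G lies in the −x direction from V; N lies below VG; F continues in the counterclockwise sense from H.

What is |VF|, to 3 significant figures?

49.9

V is at the origin; V and G share the same y with |VG| = 32.3 and G on the −x side, so G = (-32.3, 0.00). A1 meets VG tangentially, so NG is at right angles to VG, so N = G + (0, -12.4) = (-32.3, -12.4). On A1, G sits at bearing 90° from N; a 120° counterclockwise sweep puts H at bearing 210°, so H = N + 12.4·(cos 210°, sin 210°) = (-43.0, -18.6). The tangent condition forces NH to be normal to HF, so HF runs along (−sin 210°, cos 210°); with |HF| = 23.3, F = (-31.4, -38.8). Then |VF| = |F − V| = 49.9.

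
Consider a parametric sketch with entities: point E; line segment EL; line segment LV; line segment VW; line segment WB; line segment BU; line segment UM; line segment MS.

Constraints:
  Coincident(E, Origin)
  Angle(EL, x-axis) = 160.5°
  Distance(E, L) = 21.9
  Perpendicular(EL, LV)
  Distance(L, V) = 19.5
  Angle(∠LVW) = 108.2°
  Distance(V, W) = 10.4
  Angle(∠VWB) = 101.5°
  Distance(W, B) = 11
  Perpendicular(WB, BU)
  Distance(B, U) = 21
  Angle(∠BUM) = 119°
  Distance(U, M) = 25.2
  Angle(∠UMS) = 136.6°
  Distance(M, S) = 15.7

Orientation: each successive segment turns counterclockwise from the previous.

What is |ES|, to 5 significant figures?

59.257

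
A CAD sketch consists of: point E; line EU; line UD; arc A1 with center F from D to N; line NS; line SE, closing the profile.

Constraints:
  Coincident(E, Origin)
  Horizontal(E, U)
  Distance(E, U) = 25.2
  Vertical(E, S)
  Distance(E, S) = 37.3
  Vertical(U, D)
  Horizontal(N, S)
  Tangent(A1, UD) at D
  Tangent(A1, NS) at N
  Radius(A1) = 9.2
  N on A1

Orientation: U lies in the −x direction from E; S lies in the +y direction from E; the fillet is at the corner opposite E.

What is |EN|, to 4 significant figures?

40.59

The virtual corner opposite E is at (-25.20, 37.30). The tangent condition forces FD to be normal to UD and A1 meets NS tangentially, so FN is at right angles to NS, with radius 9.2, so the center F sits 9.2 in from both sides at F = (-16.00, 28.10). That places the tangent points at D = (-25.20, 28.10) on UD and N = (-16.00, 37.30) on NS. Then |EN| = |N − E| = 40.59.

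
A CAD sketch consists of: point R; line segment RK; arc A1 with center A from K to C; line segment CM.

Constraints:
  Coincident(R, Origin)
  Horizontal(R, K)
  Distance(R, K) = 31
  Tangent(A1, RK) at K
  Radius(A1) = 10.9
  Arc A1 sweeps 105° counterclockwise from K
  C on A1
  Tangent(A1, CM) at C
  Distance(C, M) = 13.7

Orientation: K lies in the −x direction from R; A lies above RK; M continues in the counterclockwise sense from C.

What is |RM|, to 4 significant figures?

36.10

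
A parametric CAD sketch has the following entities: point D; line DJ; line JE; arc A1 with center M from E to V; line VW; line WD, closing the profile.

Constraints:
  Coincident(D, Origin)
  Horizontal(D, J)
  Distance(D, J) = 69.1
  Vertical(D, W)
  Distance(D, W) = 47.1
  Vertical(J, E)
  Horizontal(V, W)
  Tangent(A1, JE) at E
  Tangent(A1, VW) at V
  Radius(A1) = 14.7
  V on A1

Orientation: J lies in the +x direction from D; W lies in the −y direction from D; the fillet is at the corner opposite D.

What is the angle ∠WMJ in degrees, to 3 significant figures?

130°

DW is vertical with |DW| = 47.1 and W on the −y side, so W = (0.00, -47.1). The virtual corner opposite D is at (69.1, -47.1). Tangency of A1 to JE means the radius ME is perpendicular to JE and A1 meets VW tangentially, so MV is at right angles to VW, with radius 14.7, so the center M sits 14.7 in from both sides at M = (54.4, -32.4). Then cos ∠WMJ = MW·MJ / (|MW||MJ|), giving 130°.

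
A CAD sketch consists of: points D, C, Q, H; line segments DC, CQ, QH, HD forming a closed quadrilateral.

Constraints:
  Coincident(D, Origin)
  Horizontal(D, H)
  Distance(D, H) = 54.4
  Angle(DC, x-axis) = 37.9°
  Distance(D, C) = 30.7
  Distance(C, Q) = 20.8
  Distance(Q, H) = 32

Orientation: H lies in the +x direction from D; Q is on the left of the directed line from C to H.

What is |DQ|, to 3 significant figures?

51.4

D is at the origin; DH is horizontal with |DH| = 54.4 and H in +x, so H = (54.4, 0). DC runs at 37.9° with |DC| = 30.7, so C = (24.2, 18.9). Q is determined by |CQ| = 20.8 and |QH| = 32.0 together: it lies at the intersection of circle(C, 20.8) and circle(H, 32.0). With |CH| = 35.6, the foot of the radical line on CH is 9.48 from C and the perpendicular offset is √(20.8² − 9.48²) = 18.5. Taking the left-of-CH solution: Q = (42.1, 29.5).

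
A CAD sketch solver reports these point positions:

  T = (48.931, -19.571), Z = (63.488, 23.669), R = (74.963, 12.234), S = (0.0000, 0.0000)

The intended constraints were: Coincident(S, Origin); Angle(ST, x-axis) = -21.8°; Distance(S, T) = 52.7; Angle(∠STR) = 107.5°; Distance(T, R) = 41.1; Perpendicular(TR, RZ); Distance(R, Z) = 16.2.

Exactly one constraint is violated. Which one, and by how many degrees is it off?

Perpendicular(TR, RZ) — off by 5.60°.

S = (0.00, 0.00) ✓; ST at -21.80° ✓; |ST| = 52.70 ✓; ∠STR = 107.5° ✓; |TR| = 41.10 ✓; ∠(TR, RZ) = 84.40° ✗; |RZ| = 16.20 ✓.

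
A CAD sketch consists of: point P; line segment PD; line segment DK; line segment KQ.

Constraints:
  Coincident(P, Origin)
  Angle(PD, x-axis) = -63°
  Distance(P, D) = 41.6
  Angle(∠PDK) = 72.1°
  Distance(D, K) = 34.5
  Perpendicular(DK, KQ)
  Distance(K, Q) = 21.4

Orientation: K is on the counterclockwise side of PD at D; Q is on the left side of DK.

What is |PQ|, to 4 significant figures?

28.32

∠PDK = 72.1°, so DK runs at -63.0° + (180° − 72.1°) = 44.90° from the x-axis; with |DK| = 34.5, K = D + 34.5·(cos 44.90°, sin 44.90°) = (43.32, -12.71). DK ⟂ KQ; with |KQ| = 21.4 on the left of DK, Q = K + 21.4·(-0.7059, 0.7083) = (28.22, 2.445). Then |PQ| = |Q − P| = 28.32.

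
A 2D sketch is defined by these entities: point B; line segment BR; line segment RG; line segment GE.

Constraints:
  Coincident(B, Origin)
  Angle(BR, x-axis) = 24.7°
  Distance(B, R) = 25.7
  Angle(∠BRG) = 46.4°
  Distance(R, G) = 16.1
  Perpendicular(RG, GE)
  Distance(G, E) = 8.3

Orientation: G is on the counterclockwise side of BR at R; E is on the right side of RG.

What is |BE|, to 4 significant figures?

26.96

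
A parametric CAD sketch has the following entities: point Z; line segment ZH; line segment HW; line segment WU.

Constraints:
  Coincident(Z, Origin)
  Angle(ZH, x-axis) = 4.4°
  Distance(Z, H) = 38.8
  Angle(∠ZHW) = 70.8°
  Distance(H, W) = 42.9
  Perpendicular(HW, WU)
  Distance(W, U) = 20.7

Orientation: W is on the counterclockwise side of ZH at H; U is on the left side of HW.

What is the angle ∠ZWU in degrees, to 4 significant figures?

39.44°

Z is at the origin; ZH runs at 4.4° with length 38.8, so H = 38.8·(cos 4.4°, sin 4.4°) = (38.69, 2.977). ∠ZHW = 70.8°, so HW runs at 4.4° + (180° − 70.8°) = 113.6° from the x-axis; with |HW| = 42.9, W = H + 42.9·(cos 113.6°, sin 113.6°) = (21.51, 42.29). HW is perpendicular to WU; with |WU| = 20.7 on the left of HW, U = W + 20.7·(-0.9164, -0.4003) = (2.542, 34.00). Then cos ∠ZWU = WZ·WU / (|WZ||WU|), giving 39.44°.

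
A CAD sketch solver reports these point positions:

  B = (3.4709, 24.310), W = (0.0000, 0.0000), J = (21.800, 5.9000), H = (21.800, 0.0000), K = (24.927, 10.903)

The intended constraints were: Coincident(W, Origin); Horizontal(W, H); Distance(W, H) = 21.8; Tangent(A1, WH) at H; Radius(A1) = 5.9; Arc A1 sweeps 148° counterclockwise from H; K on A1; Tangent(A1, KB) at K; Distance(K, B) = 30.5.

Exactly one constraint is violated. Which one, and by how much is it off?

Distance(K, B) = 30.5 — off by 5.20.

W = (0.00, 0.00) ✓; W.y = 0.00, H.y = 0.00 ✓; |WH| = 21.80 ✓; ∠(JH, HW) = 90.00° ✓; |JH| = 5.900 ✓; bearing(J→K) − bearing(J→H) = 148.0° ✓; |JK| = 5.900 ✓; ∠(JK, KB) = 89.99° ✓; |KB| = 25.30 ✗.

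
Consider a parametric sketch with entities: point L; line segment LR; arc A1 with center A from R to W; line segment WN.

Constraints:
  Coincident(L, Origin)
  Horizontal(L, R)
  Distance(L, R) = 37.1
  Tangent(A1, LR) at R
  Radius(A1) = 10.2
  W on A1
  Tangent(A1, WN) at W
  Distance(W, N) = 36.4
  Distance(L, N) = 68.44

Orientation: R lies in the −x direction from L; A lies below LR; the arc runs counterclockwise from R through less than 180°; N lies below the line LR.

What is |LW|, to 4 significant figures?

48.09

L is at the origin; L and R share the same y with |LR| = 37.1 and R on the −x side, so R = (-37.10, 0.000). The tangent condition forces AR to be normal to LR, so A = R + (0, -10.2) = (-37.10, -10.20). Since AW ⟂ WN (tangency), |AN| = √(10.2² + 36.4²) = 37.80 regardless of where W sits on A1. So N lies on both circle(L, 68.44) and circle(A, 37.80); the below-LR intersection is N = (-51.39, -45.20). W is the foot of the tangent from N: W = (-47.23, -9.034).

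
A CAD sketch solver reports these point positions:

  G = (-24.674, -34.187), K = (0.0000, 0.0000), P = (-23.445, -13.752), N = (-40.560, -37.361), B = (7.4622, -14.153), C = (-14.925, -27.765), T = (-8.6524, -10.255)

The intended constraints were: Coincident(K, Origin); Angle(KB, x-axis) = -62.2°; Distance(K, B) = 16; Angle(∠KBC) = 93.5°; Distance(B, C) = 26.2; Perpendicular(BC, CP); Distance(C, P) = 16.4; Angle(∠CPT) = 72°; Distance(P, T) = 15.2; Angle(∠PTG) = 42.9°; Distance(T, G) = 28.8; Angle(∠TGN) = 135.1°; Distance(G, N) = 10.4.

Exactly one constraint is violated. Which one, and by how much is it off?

Distance(G, N) = 10.4 — off by 5.80.

K = (0.00, 0.00) ✓; KB at -62.20° ✓; |KB| = 16.00 ✓; ∠KBC = 93.50° ✓; |BC| = 26.20 ✓; ∠(BC, CP) = 90.00° ✓; |CP| = 16.40 ✓; ∠CPT = 72.00° ✓; |PT| = 15.20 ✓; ∠PTG = 42.90° ✓; |TG| = 28.80 ✓; ∠TGN = 135.1° ✓; |GN| = 16.20 ✗.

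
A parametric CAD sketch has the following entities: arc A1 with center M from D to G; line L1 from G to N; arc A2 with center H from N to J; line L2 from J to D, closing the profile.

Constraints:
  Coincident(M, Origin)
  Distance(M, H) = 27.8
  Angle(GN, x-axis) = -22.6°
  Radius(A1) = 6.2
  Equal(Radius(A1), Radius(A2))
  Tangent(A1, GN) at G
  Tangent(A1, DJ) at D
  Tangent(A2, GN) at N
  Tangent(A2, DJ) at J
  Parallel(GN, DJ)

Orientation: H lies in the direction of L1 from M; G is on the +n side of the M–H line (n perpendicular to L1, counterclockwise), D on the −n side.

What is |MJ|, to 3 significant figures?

28.5

Tangency of A1 to both parallel lines with radius 6.2 puts G and D at M ± 6.2·n: G = (2.38, 5.72), D = (-2.38, -5.72). Equal radii place N and J the same way about H: N = H + 6.2·n = (28.0, -4.96), J = H − 6.2·n = (23.3, -16.4). Then |MJ| = |J − M| = 28.5.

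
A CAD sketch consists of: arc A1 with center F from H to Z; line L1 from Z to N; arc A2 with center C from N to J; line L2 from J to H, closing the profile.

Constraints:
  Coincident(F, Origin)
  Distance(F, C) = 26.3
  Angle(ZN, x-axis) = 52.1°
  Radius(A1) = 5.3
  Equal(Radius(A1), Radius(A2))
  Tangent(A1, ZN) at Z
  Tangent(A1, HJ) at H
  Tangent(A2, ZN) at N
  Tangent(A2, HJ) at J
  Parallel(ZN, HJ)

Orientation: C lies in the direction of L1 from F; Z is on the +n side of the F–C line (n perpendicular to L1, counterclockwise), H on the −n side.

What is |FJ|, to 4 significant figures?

26.83

The slot axis is L1's direction at 52.1°, so u = (cos 52.1°, sin 52.1°) = (0.6143, 0.7891) and n = (−sin 52.1°, cos 52.1°) = (-0.7891, 0.6143). F is at the origin and C lies 26.3 along u from F, so C = 26.3·u = (16.16, 20.75). Tangency of A1 to both parallel lines with radius 5.3 puts Z and H at F ± 5.3·n: Z = (-4.182, 3.256), H = (4.182, -3.256). Equal radii place N and J the same way about C: N = C + 5.3·n = (11.97, 24.01), J = C − 5.3·n = (20.34, 17.50). Then |FJ| = |J − F| = 26.83.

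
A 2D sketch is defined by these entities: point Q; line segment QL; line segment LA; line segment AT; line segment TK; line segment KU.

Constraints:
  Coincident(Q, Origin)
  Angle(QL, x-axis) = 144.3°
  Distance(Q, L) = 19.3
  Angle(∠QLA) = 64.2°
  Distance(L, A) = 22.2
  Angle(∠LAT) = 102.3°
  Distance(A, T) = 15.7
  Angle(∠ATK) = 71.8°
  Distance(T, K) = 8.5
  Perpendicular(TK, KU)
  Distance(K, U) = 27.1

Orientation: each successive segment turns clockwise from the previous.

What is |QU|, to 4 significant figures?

32.00

∠ATK = 71.8° gives TK at -157.4° from the x-axis; with |TK| = 8.5, K = (6.248, 6.704). TK ⟂ KU, so KU runs at 112.6°; with |KU| = 27.1, U = (-4.166, 31.72). Then |QU| = |U − Q| = 32.00.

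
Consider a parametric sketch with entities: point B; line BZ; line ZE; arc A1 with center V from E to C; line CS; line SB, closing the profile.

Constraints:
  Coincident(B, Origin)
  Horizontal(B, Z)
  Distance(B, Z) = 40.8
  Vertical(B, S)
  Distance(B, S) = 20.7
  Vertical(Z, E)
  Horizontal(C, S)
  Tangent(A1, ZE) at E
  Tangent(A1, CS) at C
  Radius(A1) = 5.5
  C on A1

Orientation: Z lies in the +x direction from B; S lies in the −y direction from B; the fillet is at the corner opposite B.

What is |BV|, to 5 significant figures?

38.433

B is at the origin; BZ is horizontal with |BZ| = 40.8 and Z on the +x side, so Z = (40.800, 0.0000). B and S share the same x with |BS| = 20.7 and S on the −y side, so S = (0.0000, -20.700). The virtual corner opposite B is at (40.800, -20.700). Tangency of A1 to ZE means the radius VE is perpendicular to ZE and A1 meets CS tangentially, so VC is at right angles to CS, with radius 5.5, so the center V sits 5.5 in from both sides at V = (35.300, -15.200). Then |BV| = |V − B| = 38.433.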